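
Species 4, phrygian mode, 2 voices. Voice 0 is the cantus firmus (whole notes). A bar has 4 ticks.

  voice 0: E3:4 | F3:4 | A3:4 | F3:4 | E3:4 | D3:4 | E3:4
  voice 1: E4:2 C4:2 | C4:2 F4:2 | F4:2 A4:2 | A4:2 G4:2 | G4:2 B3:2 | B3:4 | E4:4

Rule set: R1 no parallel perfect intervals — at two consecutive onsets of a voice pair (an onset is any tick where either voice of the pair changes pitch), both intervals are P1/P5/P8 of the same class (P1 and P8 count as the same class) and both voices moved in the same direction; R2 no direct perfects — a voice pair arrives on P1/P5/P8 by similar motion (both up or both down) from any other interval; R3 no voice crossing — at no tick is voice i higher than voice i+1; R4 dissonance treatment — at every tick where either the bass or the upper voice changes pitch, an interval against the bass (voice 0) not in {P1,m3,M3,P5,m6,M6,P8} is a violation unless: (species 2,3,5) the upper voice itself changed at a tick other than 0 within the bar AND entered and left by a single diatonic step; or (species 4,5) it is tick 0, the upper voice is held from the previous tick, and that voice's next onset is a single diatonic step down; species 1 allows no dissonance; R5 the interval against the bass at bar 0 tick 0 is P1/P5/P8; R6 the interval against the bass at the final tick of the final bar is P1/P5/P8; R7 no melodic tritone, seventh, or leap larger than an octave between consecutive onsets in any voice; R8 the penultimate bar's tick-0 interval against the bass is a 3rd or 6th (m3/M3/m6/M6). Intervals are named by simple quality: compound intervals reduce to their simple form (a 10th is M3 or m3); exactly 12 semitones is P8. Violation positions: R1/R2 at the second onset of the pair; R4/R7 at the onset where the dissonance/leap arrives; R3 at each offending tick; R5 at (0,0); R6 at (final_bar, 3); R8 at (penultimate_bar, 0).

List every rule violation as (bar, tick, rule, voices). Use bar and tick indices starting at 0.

(3, 2, R4, (0, 1))
(6, 0, R2, (0, 1))

bar 0: v0=E3 v1=E4 downbeat P8
bar 1: v0=F3 v1=C4 downbeat P5
bar 2: v0=A3 v1=F4 downbeat m6
bar 3: v0=F3 v1=A4 downbeat M3
bar 4: v0=E3 v1=G4 downbeat m3
bar 5: v0=D3 v1=B3 downbeat M6
bar 6: v0=E3 v1=E4 downbeat P8
  -> R4 @ bar 3 tick 2 v(0, 1): F3/G4 M2 untreated
  -> R2 @ bar 6 tick 0 v(0, 1): D3/B3 M6 -> E3/E4 P8 similar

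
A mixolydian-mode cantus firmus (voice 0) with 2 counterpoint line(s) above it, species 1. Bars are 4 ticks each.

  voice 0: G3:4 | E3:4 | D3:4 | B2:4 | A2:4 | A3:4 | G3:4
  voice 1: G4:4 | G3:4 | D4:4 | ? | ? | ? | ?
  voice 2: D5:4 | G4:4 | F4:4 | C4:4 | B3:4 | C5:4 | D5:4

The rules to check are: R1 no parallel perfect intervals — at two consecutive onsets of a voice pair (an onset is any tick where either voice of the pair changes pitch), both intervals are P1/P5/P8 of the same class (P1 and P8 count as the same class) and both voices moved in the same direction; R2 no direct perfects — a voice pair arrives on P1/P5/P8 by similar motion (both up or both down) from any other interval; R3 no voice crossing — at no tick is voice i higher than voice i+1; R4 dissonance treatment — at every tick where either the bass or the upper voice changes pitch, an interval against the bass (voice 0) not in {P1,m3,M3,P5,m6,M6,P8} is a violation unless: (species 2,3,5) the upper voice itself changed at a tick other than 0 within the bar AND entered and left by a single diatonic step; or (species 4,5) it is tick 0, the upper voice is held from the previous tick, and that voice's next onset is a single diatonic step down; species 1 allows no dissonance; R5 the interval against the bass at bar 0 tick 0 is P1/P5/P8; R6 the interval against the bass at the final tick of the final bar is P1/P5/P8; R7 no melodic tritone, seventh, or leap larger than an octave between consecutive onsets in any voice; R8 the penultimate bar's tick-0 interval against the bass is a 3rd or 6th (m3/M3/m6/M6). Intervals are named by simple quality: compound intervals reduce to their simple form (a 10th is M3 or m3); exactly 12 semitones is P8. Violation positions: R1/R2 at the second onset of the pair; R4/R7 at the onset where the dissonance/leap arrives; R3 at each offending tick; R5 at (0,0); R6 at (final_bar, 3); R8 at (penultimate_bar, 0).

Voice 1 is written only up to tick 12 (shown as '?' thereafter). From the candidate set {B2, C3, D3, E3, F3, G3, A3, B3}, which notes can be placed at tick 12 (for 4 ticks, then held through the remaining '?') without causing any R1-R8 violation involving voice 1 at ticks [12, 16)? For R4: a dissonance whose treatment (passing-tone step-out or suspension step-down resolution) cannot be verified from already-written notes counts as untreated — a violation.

B2: violates R1,R7
C3: violates R2,R4,R7
D3: legal
E3: violates R4,R7
F3: violates R2,R4
G3: legal
A3: violates R4
B3: violates R1

{D3, G3}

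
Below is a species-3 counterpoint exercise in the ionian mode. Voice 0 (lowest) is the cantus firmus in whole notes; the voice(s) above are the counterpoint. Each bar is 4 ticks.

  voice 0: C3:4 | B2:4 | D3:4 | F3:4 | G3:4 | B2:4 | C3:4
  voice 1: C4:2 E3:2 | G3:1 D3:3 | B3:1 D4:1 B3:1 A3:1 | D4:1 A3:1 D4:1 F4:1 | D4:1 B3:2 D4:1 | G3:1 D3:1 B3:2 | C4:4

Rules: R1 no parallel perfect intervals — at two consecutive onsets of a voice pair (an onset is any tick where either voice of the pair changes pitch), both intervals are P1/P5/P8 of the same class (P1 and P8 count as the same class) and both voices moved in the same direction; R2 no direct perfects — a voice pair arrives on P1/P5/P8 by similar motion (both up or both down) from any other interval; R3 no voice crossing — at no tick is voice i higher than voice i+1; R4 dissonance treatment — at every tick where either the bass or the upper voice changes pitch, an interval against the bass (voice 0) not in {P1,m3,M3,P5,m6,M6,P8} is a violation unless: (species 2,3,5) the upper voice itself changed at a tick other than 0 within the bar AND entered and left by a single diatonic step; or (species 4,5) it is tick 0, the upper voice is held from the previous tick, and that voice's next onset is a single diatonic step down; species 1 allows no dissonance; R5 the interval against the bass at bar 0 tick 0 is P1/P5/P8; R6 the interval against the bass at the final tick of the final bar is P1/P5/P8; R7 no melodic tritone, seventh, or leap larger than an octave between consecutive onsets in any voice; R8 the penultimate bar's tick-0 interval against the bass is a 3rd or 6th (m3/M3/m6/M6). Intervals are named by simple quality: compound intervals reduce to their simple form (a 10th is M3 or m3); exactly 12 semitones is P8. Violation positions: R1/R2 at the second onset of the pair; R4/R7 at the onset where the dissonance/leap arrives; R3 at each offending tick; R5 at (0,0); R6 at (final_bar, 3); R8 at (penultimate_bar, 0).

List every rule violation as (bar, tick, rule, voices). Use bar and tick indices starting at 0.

bar 0: v0=C3 v1=C4 downbeat P8
bar 1: v0=B2 v1=G3 downbeat m6
bar 2: v0=D3 v1=B3 downbeat M6
bar 3: v0=F3 v1=D4 downbeat M6
bar 4: v0=G3 v1=D4 downbeat P5
bar 5: v0=B2 v1=G3 downbeat m6
bar 6: v0=C3 v1=C4 downbeat P8
  -> R1 @ bar 6 tick 0 v(0, 1): B2/B3 P8 -> C3/C4 P8 similar

(6, 0, R1, (0, 1))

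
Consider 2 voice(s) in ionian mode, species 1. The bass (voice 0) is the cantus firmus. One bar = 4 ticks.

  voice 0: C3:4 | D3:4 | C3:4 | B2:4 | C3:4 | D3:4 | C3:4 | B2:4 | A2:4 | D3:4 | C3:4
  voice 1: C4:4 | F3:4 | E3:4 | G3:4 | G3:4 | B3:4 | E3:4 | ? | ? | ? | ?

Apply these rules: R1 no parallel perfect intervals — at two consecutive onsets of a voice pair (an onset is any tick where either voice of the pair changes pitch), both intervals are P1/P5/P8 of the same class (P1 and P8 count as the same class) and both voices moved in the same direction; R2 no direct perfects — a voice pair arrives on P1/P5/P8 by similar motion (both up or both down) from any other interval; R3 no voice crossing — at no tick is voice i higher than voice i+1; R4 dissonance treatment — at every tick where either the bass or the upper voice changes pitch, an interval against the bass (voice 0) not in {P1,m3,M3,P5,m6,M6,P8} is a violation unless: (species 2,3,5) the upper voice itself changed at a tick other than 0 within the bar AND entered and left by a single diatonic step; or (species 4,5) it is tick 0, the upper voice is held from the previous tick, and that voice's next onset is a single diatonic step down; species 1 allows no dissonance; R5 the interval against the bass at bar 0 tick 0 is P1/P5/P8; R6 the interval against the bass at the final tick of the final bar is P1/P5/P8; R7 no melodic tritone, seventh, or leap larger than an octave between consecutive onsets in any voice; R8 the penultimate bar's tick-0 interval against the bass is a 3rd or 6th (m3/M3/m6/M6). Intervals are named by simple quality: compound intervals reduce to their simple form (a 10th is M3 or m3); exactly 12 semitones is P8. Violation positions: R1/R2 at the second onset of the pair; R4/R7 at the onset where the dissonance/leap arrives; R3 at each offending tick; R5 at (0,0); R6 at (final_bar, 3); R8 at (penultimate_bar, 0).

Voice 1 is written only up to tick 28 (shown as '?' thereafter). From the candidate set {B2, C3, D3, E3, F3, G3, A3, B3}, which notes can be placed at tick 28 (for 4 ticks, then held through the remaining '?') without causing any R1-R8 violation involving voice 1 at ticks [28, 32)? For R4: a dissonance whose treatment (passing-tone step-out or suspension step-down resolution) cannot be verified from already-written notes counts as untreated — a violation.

B2: violates R2
C3: violates R4
D3: legal
E3: violates R4
F3: violates R4
G3: legal
A3: violates R4
B3: legal

{B3, D3, G3}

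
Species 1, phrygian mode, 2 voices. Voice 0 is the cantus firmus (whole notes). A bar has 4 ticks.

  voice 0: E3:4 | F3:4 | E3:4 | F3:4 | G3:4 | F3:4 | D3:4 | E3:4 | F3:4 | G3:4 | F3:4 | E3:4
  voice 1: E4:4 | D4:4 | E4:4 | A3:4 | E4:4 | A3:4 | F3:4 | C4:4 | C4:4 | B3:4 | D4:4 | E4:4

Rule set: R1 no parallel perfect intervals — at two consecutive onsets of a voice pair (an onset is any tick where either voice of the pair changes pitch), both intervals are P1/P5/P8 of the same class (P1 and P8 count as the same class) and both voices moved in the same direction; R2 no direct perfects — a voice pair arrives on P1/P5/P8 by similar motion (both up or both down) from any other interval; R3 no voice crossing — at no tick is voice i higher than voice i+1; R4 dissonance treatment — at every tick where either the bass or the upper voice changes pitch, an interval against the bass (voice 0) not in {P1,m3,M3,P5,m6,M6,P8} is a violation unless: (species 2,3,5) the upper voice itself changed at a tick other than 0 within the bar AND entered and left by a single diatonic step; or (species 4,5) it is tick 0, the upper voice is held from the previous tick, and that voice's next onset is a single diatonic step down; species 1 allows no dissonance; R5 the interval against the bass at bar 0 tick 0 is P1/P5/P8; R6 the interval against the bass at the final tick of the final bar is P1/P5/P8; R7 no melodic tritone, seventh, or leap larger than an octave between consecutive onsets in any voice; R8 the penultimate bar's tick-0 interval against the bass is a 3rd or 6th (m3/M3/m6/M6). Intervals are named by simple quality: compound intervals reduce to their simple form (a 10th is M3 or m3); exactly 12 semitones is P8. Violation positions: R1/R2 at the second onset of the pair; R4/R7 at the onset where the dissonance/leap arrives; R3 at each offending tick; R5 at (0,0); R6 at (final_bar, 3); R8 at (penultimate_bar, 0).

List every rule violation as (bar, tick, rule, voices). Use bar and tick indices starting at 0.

bar 0: v0=E3 v1=E4 downbeat P8
bar 1: v0=F3 v1=D4 downbeat M6
bar 2: v0=E3 v1=E4 downbeat P8
bar 3: v0=F3 v1=A3 downbeat M3
bar 4: v0=G3 v1=E4 downbeat M6
bar 5: v0=F3 v1=A3 downbeat M3
bar 6: v0=D3 v1=F3 downbeat m3
bar 7: v0=E3 v1=C4 downbeat m6
bar 8: v0=F3 v1=C4 downbeat P5
bar 9: v0=G3 v1=B3 downbeat M3
bar 10: v0=F3 v1=D4 downbeat M6
bar 11: v0=E3 v1=E4 downbeat P8

No violations across 12 bars (E3..E3 vs E4..E4).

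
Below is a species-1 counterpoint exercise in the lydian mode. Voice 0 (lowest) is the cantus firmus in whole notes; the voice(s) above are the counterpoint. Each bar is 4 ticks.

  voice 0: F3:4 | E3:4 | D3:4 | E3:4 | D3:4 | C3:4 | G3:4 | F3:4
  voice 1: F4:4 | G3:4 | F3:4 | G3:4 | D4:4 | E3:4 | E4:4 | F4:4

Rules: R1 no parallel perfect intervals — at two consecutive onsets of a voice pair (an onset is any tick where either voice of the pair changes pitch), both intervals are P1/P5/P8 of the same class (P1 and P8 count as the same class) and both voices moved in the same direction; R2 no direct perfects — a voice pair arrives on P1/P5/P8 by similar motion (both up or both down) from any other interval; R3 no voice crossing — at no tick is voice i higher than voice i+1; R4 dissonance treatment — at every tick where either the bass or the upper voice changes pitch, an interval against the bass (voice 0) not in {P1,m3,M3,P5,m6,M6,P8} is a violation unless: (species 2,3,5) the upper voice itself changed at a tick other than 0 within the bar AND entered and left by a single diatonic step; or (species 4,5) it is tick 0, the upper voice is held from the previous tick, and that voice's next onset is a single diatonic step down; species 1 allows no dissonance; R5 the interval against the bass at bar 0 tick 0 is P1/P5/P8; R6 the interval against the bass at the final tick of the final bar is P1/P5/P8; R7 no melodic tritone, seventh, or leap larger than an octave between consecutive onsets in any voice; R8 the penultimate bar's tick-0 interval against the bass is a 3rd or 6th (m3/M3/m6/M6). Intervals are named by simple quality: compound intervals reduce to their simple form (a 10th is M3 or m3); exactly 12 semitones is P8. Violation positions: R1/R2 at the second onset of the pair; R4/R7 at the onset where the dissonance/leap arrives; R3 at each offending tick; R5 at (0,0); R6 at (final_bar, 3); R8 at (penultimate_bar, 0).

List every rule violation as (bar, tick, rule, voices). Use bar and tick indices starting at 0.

(1, 0, R7, (1,))
(5, 0, R7, (1,))

bar 0: v0=F3 v1=F4 downbeat P8
bar 1: v0=E3 v1=G3 downbeat m3
bar 2: v0=D3 v1=F3 downbeat m3
bar 3: v0=E3 v1=G3 downbeat m3
bar 4: v0=D3 v1=D4 downbeat P8
bar 5: v0=C3 v1=E3 downbeat M3
bar 6: v0=G3 v1=E4 downbeat M6
bar 7: v0=F3 v1=F4 downbeat P8
  -> R7 @ bar 1 tick 0 v(1,): F4->G3 leap 10st
  -> R7 @ bar 5 tick 0 v(1,): D4->E3 leap 10st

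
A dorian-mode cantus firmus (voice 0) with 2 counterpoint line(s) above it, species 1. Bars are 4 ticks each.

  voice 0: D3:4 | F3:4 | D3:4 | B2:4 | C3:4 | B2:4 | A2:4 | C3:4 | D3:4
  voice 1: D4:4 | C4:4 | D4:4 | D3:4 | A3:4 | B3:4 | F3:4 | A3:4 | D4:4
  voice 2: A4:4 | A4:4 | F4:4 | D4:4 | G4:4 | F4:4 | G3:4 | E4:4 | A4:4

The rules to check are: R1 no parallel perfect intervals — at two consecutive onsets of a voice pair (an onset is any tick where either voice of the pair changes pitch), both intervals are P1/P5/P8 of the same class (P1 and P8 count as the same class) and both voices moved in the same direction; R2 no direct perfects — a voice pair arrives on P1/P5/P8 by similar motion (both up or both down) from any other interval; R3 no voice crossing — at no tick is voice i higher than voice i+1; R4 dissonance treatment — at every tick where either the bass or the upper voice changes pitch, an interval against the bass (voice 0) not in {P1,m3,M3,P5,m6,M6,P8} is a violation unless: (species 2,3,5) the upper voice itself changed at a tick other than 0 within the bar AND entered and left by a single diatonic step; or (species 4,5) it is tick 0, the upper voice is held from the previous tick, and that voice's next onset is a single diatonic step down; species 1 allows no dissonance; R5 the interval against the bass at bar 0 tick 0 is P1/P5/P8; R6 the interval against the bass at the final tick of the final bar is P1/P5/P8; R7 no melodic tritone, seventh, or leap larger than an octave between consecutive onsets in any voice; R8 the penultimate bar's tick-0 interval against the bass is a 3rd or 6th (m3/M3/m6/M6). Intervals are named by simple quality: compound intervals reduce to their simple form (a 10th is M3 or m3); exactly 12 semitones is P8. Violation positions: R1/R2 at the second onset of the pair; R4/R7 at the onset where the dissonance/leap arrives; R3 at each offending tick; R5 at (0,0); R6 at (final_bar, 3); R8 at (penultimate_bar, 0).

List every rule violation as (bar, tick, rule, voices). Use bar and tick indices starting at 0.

(3, 0, R2, (1, 2))
(4, 0, R2, (0, 2))
(5, 0, R4, (0, 2))
(6, 0, R4, (0, 2))
(6, 0, R7, (1,))
(6, 0, R7, (2,))
(7, 0, R2, (1, 2))
(8, 0, R1, (1, 2))
(8, 0, R2, (0, 1))
(8, 0, R2, (0, 2))

bar 0: v0=D3 v1=D4 v2=A4 downbeat P5
bar 1: v0=F3 v1=C4 v2=A4 downbeat M3
bar 2: v0=D3 v1=D4 v2=F4 downbeat m3
bar 3: v0=B2 v1=D3 v2=D4 downbeat m3
bar 4: v0=C3 v1=A3 v2=G4 downbeat P5
bar 5: v0=B2 v1=B3 v2=F4 downbeat TT
bar 6: v0=A2 v1=F3 v2=G3 downbeat m7
bar 7: v0=C3 v1=A3 v2=E4 downbeat M3
bar 8: v0=D3 v1=D4 v2=A4 downbeat P5
  -> R2 @ bar 3 tick 0 v(1, 2): D4/F4 m3 -> D3/D4 P8 similar
  -> R2 @ bar 4 tick 0 v(0, 2): B2/D4 m3 -> C3/G4 P5 similar
  -> R4 @ bar 5 tick 0 v(0, 2): B2/F4 TT untreated
  -> R4 @ bar 6 tick 0 v(0, 2): A2/G3 m7 untreated
  -> R7 @ bar 6 tick 0 v(1,): B3->F3 leap 6st
  -> R7 @ bar 6 tick 0 v(2,): F4->G3 leap 10st
  -> R2 @ bar 7 tick 0 v(1, 2): F3/G3 M2 -> A3/E4 P5 similar
  -> R1 @ bar 8 tick 0 v(1, 2): A3/E4 P5 -> D4/A4 P5 similar
  -> R2 @ bar 8 tick 0 v(0, 1): C3/A3 M6 -> D3/D4 P8 similar
  -> R2 @ bar 8 tick 0 v(0, 2): C3/E4 M3 -> D3/A4 P5 similar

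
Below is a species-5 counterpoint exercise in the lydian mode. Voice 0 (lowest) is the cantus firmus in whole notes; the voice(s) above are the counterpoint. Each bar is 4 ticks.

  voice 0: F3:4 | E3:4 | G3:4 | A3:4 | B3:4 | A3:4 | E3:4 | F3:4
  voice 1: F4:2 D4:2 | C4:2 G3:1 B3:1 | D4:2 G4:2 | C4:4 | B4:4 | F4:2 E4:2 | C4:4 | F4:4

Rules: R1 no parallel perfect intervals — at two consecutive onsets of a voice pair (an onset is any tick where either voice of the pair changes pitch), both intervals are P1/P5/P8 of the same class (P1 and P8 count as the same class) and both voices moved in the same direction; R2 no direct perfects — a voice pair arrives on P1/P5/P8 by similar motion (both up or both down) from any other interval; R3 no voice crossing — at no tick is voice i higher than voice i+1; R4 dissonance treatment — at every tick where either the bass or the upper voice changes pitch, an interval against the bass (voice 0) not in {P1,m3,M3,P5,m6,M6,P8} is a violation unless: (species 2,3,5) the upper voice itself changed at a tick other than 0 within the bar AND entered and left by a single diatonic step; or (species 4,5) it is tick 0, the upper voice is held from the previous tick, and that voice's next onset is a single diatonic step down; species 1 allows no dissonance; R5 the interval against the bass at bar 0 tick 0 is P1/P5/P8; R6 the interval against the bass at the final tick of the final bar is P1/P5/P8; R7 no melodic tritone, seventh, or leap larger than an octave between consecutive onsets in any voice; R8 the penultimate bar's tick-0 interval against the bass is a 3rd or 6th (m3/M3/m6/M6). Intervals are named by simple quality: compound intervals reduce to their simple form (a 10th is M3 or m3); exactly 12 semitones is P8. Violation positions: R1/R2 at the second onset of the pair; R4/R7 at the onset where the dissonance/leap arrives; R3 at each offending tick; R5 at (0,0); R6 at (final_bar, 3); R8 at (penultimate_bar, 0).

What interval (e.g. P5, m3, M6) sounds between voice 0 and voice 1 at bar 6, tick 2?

m6

voice 0=E3 voice 1=C4 -> m6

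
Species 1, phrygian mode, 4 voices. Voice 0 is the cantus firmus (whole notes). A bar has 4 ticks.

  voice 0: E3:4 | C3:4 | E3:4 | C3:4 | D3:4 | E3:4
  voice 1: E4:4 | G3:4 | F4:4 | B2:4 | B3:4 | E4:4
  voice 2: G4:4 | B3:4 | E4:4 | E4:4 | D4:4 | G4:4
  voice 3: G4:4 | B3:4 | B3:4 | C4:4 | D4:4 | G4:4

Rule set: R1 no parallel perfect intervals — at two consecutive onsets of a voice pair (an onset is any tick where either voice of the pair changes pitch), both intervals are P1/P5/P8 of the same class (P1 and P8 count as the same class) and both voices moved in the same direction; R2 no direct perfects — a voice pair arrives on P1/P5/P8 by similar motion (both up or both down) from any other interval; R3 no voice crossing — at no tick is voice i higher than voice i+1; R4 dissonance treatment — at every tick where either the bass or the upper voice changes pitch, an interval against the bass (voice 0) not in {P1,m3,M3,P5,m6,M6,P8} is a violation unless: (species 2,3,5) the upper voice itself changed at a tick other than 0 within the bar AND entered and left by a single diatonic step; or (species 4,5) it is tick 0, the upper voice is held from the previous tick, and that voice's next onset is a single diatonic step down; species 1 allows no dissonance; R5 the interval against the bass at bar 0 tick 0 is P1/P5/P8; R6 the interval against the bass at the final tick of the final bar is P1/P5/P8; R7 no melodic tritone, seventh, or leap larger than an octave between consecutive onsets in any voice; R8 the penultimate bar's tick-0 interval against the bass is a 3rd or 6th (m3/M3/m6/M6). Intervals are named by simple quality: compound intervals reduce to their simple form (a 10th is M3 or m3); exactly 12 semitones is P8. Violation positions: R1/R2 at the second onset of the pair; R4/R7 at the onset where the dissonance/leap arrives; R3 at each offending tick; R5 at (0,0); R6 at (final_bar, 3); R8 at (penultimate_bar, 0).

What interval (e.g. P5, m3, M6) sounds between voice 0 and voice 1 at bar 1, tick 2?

P5

voice 0=C3 voice 1=G3 -> P5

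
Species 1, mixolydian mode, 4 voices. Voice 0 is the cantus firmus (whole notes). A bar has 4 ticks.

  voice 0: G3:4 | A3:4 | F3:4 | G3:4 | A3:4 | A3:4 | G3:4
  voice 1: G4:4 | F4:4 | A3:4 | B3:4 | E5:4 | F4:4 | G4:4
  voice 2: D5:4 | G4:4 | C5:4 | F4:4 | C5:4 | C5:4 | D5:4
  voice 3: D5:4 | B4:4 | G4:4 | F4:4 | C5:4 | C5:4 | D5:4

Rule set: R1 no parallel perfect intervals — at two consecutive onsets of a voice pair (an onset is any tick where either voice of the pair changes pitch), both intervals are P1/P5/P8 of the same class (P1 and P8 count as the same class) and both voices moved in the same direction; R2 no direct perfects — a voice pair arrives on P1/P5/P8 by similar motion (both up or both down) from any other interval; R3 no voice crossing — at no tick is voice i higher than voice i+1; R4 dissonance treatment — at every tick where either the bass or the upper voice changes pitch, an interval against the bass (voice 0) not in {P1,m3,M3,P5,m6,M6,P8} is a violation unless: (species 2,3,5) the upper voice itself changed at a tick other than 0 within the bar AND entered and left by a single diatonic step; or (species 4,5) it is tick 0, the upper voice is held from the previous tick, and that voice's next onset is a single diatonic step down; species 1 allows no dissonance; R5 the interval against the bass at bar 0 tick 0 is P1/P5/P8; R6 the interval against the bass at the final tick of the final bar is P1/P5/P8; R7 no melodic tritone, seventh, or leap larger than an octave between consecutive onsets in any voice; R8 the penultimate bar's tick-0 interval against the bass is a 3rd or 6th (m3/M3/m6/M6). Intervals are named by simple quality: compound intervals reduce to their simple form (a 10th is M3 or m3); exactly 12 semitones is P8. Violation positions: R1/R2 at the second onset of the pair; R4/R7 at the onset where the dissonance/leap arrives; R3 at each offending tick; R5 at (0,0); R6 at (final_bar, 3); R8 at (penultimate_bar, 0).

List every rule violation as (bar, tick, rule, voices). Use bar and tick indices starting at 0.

bar 0: v0=G3 v1=G4 v2=D5 v3=D5 downbeat P5
bar 1: v0=A3 v1=F4 v2=G4 v3=B4 downbeat M2
bar 2: v0=F3 v1=A3 v2=C5 v3=G4 downbeat M2
bar 3: v0=G3 v1=B3 v2=F4 v3=F4 downbeat m7
bar 4: v0=A3 v1=E5 v2=C5 v3=C5 downbeat m3
bar 5: v0=A3 v1=F4 v2=C5 v3=C5 downbeat m3
bar 6: v0=G3 v1=G4 v2=D5 v3=D5 downbeat P5
  -> R4 @ bar 1 tick 0 v(0, 2): A3/G4 m7 untreated
  -> R4 @ bar 1 tick 0 v(0, 3): A3/B4 M2 untreated
  -> R3 @ bar 2 tick 0 v(2, 3): C5 above G4
  -> R4 @ bar 2 tick 0 v(0, 3): F3/G4 M2 untreated
  -> R3 @ bar 2 tick 1 v(2, 3): C5 above G4
  -> R3 @ bar 2 tick 2 v(2, 3): C5 above G4
  -> R3 @ bar 2 tick 3 v(2, 3): C5 above G4
  -> R2 @ bar 3 tick 0 v(2, 3): C5/G4 P4 -> F4/F4 P1 similar
  -> R4 @ bar 3 tick 0 v(0, 2): G3/F4 m7 untreated
  -> R4 @ bar 3 tick 0 v(0, 3): G3/F4 m7 untreated
  -> R1 @ bar 4 tick 0 v(2, 3): F4/F4 P1 -> C5/C5 P1 similar
  -> R2 @ bar 4 tick 0 v(0, 1): G3/B3 M3 -> A3/E5 P5 similar
  -> R3 @ bar 4 tick 0 v(1, 2): E5 above C5
  -> R7 @ bar 4 tick 0 v(1,): B3->E5 leap 17st
  -> R3 @ bar 4 tick 1 v(1, 2): E5 above C5
  -> R3 @ bar 4 tick 2 v(1, 2): E5 above C5
  -> R3 @ bar 4 tick 3 v(1, 2): E5 above C5
  -> R7 @ bar 5 tick 0 v(1,): E5->F4 leap 11st
  -> R1 @ bar 6 tick 0 v(1, 2): F4/C5 P5 -> G4/D5 P5 similar
  -> R1 @ bar 6 tick 0 v(1, 3): F4/C5 P5 -> G4/D5 P5 similar
  -> R1 @ bar 6 tick 0 v(2, 3): C5/C5 P1 -> D5/D5 P1 similar

(1, 0, R4, (0, 2))
(1, 0, R4, (0, 3))
(2, 0, R3, (2, 3))
(2, 0, R4, (0, 3))
(2, 1, R3, (2, 3))
(2, 2, R3, (2, 3))
(2, 3, R3, (2, 3))
(3, 0, R2, (2, 3))
(3, 0, R4, (0, 2))
(3, 0, R4, (0, 3))
(4, 0, R1, (2, 3))
(4, 0, R2, (0, 1))
(4, 0, R3, (1, 2))
(4, 0, R7, (1,))
(4, 1, R3, (1, 2))
(4, 2, R3, (1, 2))
(4, 3, R3, (1, 2))
(5, 0, R7, (1,))
(6, 0, R1, (1, 2))
(6, 0, R1, (1, 3))
(6, 0, R1, (2, 3))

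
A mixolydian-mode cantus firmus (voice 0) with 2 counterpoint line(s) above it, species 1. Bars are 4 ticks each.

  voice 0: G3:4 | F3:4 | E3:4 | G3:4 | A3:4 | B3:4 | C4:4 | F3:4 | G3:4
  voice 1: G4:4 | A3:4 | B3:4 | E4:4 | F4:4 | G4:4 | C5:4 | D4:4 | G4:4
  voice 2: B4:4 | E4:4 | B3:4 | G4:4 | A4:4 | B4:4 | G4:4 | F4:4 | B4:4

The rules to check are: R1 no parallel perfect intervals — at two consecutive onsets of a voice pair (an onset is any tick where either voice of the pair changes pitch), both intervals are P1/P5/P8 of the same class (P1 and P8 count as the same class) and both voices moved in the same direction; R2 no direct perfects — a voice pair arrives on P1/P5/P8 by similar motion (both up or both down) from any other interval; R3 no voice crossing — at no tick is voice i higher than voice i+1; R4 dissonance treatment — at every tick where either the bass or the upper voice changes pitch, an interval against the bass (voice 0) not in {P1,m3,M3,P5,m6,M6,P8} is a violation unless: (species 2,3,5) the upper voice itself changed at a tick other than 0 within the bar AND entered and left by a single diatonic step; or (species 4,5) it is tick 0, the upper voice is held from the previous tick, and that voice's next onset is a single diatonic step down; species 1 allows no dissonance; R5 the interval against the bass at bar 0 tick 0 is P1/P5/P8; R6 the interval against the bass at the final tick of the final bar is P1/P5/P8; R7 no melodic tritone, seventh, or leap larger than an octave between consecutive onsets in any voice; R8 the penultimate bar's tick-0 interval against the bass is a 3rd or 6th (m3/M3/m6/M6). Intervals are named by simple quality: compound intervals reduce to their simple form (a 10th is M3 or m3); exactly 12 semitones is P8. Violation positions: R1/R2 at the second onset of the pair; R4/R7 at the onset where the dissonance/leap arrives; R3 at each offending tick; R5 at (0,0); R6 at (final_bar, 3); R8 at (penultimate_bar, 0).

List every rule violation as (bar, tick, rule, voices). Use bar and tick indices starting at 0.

bar 0: v0=G3 v1=G4 v2=B4 downbeat M3
bar 1: v0=F3 v1=A3 v2=E4 downbeat M7
bar 2: v0=E3 v1=B3 v2=B3 downbeat P5
bar 3: v0=G3 v1=E4 v2=G4 downbeat P8
bar 4: v0=A3 v1=F4 v2=A4 downbeat P8
bar 5: v0=B3 v1=G4 v2=B4 downbeat P8
bar 6: v0=C4 v1=C5 v2=G4 downbeat P5
bar 7: v0=F3 v1=D4 v2=F4 downbeat P8
bar 8: v0=G3 v1=G4 v2=B4 downbeat M3
  -> R5 @ bar 0 tick 0 v(0, 2): opens on M3
  -> R2 @ bar 1 tick 0 v(1, 2): G4/B4 M3 -> A3/E4 P5 similar
  -> R4 @ bar 1 tick 0 v(0, 2): F3/E4 M7 untreated
  -> R7 @ bar 1 tick 0 v(1,): G4->A3 leap 10st
  -> R2 @ bar 2 tick 0 v(0, 2): F3/E4 M7 -> E3/B3 P5 similar
  -> R2 @ bar 3 tick 0 v(0, 2): E3/B3 P5 -> G3/G4 P8 similar
  -> R1 @ bar 4 tick 0 v(0, 2): G3/G4 P8 -> A3/A4 P8 similar
  -> R1 @ bar 5 tick 0 v(0, 2): A3/A4 P8 -> B3/B4 P8 similar
  -> R2 @ bar 6 tick 0 v(0, 1): B3/G4 m6 -> C4/C5 P8 similar
  -> R3 @ bar 6 tick 0 v(1, 2): C5 above G4
  -> R3 @ bar 6 tick 1 v(1, 2): C5 above G4
  -> R3 @ bar 6 tick 2 v(1, 2): C5 above G4
  -> R3 @ bar 6 tick 3 v(1, 2): C5 above G4
  -> R2 @ bar 7 tick 0 v(0, 2): C4/G4 P5 -> F3/F4 P8 similar
  -> R7 @ bar 7 tick 0 v(1,): C5->D4 leap 10st
  -> R8 @ bar 7 tick 0 v(0, 2): penult P8 not 3rd/6th
  -> R2 @ bar 8 tick 0 v(0, 1): F3/D4 M6 -> G3/G4 P8 similar
  -> R7 @ bar 8 tick 0 v(2,): F4->B4 leap 6st
  -> R6 @ bar 8 tick 3 v(0, 2): closes on M3

(0, 0, R5, (0, 2))
(1, 0, R2, (1, 2))
(1, 0, R4, (0, 2))
(1, 0, R7, (1,))
(2, 0, R2, (0, 2))
(3, 0, R2, (0, 2))
(4, 0, R1, (0, 2))
(5, 0, R1, (0, 2))
(6, 0, R2, (0, 1))
(6, 0, R3, (1, 2))
(6, 1, R3, (1, 2))
(6, 2, R3, (1, 2))
(6, 3, R3, (1, 2))
(7, 0, R2, (0, 2))
(7, 0, R7, (1,))
(7, 0, R8, (0, 2))
(8, 0, R2, (0, 1))
(8, 0, R7, (2,))
(8, 3, R6, (0, 2))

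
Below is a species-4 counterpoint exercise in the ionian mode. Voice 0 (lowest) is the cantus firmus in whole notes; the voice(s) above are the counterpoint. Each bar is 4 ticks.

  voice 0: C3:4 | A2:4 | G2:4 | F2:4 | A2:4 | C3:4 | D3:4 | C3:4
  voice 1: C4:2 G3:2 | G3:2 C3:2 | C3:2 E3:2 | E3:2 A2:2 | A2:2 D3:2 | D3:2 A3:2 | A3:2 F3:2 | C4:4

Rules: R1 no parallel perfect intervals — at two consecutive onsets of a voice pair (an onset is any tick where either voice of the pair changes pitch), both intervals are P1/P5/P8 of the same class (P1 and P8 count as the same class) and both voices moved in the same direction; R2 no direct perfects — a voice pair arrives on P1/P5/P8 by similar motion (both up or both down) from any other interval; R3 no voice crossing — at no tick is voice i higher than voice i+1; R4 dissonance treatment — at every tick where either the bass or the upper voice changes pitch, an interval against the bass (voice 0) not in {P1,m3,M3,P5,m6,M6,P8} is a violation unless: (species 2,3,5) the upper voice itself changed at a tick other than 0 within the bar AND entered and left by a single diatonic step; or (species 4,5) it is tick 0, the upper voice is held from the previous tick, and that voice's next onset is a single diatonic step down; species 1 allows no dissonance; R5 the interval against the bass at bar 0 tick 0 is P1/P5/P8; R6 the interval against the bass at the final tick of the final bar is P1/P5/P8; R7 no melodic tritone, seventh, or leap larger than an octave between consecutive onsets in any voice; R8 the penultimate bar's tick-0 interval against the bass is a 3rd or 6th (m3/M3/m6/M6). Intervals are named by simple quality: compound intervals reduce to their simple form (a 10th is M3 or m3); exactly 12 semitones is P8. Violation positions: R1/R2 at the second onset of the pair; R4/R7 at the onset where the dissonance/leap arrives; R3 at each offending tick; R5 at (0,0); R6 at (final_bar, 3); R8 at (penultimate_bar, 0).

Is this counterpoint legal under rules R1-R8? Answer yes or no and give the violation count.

No (6 violations)

bar 0: v0=C3 v1=C4 (P8)
bar 1: v0=A2 v1=G3 (m7)
bar 2: v0=G2 v1=C3 (P4)
bar 3: v0=F2 v1=E3 (M7)
bar 4: v0=A2 v1=A2 (P1)
bar 5: v0=C3 v1=D3 (M2)
bar 6: v0=D3 v1=A3 (P5)
bar 7: v0=C3 v1=C4 (P8)
  R4 @ bar1.0: A2/G3 m7 untreated
  R4 @ bar2.0: G2/C3 P4 untreated
  R4 @ bar3.0: F2/E3 M7 untreated
  R4 @ bar4.2: A2/D3 P4 untreated
  R4 @ bar5.0: C3/D3 M2 untreated
  R8 @ bar6.0: penult P5 not 3rd/6th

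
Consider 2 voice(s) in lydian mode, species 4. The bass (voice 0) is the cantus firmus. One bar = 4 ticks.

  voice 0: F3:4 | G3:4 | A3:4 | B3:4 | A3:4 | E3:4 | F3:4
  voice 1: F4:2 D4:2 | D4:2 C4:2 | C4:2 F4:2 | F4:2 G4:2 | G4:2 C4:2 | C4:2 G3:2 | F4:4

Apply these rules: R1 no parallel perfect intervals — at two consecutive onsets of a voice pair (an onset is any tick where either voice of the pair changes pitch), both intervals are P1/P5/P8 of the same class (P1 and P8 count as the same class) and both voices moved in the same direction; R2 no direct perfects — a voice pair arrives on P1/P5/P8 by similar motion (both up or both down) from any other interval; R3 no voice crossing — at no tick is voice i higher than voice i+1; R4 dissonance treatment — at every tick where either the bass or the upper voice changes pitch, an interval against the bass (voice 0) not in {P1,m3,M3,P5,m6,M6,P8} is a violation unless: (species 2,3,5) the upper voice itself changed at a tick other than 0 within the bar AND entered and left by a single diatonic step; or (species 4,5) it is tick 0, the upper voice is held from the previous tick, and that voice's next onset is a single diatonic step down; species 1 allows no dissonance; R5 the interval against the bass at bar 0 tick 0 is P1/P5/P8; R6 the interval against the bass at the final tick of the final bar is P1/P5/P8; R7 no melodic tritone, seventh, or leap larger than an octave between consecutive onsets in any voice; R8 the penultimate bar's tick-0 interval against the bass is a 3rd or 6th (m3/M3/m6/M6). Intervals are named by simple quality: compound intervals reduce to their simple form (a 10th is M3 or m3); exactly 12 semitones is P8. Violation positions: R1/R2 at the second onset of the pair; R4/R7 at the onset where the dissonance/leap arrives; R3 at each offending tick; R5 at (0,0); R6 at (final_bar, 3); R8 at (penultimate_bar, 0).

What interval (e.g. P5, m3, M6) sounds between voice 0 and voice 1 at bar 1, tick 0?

P5

voice 0=G3 voice 1=D4 -> P5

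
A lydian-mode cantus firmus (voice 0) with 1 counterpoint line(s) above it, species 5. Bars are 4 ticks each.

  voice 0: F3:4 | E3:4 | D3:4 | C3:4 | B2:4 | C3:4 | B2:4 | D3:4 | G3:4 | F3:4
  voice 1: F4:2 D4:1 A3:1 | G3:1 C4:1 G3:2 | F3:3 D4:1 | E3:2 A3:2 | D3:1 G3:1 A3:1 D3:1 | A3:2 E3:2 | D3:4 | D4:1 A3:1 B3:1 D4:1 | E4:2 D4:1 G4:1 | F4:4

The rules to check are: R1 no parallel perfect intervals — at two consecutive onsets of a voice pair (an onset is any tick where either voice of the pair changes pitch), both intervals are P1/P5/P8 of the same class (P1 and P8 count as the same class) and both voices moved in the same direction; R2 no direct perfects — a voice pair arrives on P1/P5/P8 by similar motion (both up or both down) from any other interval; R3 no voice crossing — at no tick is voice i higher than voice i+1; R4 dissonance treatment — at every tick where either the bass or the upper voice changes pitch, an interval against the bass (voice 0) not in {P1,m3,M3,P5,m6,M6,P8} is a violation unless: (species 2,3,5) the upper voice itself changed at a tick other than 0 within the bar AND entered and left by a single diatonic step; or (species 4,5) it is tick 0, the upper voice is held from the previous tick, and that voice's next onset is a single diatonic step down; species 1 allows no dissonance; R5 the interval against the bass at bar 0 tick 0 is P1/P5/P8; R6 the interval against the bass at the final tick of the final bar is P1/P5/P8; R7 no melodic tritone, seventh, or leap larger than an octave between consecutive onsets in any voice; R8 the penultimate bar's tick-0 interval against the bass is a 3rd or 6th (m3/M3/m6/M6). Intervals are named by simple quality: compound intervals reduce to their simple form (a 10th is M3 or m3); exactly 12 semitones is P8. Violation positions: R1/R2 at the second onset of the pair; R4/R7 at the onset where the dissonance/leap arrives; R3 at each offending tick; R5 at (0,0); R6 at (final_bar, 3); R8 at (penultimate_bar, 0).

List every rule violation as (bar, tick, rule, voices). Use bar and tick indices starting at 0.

bar 0: v0=F3 v1=F4 downbeat P8
bar 1: v0=E3 v1=G3 downbeat m3
bar 2: v0=D3 v1=F3 downbeat m3
bar 3: v0=C3 v1=E3 downbeat M3
bar 4: v0=B2 v1=D3 downbeat m3
bar 5: v0=C3 v1=A3 downbeat M6
bar 6: v0=B2 v1=D3 downbeat m3
bar 7: v0=D3 v1=D4 downbeat P8
bar 8: v0=G3 v1=E4 downbeat M6
bar 9: v0=F3 v1=F4 downbeat P8
  -> R7 @ bar 3 tick 0 v(1,): D4->E3 leap 10st
  -> R4 @ bar 4 tick 2 v(0, 1): B2/A3 m7 untreated
  -> R2 @ bar 7 tick 0 v(0, 1): B2/D3 m3 -> D3/D4 P8 similar
  -> R1 @ bar 9 tick 0 v(0, 1): G3/G4 P8 -> F3/F4 P8 similar

(3, 0, R7, (1,))
(4, 2, R4, (0, 1))
(7, 0, R2, (0, 1))
(9, 0, R1, (0, 1))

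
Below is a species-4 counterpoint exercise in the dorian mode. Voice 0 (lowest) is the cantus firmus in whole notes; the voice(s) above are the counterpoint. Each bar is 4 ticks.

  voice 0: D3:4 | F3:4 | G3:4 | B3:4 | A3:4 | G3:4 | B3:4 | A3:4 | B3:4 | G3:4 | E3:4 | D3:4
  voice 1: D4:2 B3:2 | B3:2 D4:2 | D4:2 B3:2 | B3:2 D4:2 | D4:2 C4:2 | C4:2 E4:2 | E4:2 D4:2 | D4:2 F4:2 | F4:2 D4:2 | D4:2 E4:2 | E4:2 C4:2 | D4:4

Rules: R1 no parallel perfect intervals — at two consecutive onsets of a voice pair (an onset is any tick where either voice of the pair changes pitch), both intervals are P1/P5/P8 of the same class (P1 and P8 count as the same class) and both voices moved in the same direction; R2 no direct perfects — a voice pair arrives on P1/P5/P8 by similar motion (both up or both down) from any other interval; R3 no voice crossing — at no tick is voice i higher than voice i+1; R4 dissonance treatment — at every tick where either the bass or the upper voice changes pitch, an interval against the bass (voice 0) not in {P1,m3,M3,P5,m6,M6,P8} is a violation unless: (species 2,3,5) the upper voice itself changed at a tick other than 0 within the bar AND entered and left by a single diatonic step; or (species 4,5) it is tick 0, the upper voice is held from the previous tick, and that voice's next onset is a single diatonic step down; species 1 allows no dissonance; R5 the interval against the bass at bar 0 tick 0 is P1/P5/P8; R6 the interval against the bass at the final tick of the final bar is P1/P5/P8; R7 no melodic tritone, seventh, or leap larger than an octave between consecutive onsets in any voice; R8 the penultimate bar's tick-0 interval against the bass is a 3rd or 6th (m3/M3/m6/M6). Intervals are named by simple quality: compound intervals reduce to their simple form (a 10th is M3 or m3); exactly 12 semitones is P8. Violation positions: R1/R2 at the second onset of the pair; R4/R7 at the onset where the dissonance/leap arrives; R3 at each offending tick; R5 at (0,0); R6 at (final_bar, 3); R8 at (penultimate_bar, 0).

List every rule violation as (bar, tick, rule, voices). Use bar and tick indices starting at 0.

(1, 0, R4, (0, 1))
(5, 0, R4, (0, 1))
(7, 0, R4, (0, 1))
(8, 0, R4, (0, 1))
(10, 0, R8, (0, 1))

bar 0: v0=D3 v1=D4 downbeat P8
bar 1: v0=F3 v1=B3 downbeat TT
bar 2: v0=G3 v1=D4 downbeat P5
bar 3: v0=B3 v1=B3 downbeat P1
bar 4: v0=A3 v1=D4 downbeat P4
bar 5: v0=G3 v1=C4 downbeat P4
bar 6: v0=B3 v1=E4 downbeat P4
bar 7: v0=A3 v1=D4 downbeat P4
bar 8: v0=B3 v1=F4 downbeat TT
bar 9: v0=G3 v1=D4 downbeat P5
bar 10: v0=E3 v1=E4 downbeat P8
bar 11: v0=D3 v1=D4 downbeat P8
  -> R4 @ bar 1 tick 0 v(0, 1): F3/B3 TT untreated
  -> R4 @ bar 5 tick 0 v(0, 1): G3/C4 P4 untreated
  -> R4 @ bar 7 tick 0 v(0, 1): A3/D4 P4 untreated
  -> R4 @ bar 8 tick 0 v(0, 1): B3/F4 TT untreated
  -> R8 @ bar 10 tick 0 v(0, 1): penult P8 not 3rd/6th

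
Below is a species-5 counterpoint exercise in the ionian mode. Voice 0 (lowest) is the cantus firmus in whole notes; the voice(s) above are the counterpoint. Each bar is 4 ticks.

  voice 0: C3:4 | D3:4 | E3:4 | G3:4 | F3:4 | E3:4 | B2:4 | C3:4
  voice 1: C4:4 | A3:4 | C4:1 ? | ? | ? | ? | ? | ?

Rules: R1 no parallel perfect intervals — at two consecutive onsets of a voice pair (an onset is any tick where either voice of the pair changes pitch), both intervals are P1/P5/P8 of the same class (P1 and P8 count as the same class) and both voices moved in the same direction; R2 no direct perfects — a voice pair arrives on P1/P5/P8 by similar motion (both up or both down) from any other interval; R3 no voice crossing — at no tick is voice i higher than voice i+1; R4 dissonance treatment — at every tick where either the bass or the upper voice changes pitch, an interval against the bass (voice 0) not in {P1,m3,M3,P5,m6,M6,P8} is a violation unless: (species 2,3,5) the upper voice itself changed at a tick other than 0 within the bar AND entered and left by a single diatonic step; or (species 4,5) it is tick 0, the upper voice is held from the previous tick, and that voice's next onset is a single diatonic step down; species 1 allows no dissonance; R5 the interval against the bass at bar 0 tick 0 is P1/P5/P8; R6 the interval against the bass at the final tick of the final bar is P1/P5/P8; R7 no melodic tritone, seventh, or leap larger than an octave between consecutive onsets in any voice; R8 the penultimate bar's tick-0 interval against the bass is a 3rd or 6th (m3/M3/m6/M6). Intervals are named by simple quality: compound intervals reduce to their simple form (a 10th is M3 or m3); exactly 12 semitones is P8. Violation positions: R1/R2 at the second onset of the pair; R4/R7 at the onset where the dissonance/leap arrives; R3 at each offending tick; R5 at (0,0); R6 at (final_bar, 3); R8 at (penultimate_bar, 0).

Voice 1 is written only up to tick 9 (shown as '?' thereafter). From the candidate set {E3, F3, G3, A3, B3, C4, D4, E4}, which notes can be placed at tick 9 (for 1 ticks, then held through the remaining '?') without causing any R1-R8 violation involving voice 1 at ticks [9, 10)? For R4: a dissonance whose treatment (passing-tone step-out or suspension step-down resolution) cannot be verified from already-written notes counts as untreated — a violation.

E3: legal
F3: violates R4
G3: legal
A3: violates R4
B3: legal
C4: legal
D4: violates R4
E4: legal

{B3, C4, E3, E4, G3}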